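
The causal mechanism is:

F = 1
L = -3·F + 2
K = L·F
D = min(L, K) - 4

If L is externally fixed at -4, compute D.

-8

Under do(L=-4), the mechanism L = -3·F + 2 is discarded; L is fixed at -4.
K = L·F  [with L=-4, F=1]  = -4
D = min(L, K) - 4  [with L=-4, K=-4]  = -8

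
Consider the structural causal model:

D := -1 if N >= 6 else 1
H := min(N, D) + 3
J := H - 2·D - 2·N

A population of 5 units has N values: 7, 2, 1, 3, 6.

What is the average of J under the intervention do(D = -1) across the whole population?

Every unit gets D=-1 under the intervention. J values become -10, 0, 2, -2, -8; E[J|do(D=-1)] = -3.6.

-3.6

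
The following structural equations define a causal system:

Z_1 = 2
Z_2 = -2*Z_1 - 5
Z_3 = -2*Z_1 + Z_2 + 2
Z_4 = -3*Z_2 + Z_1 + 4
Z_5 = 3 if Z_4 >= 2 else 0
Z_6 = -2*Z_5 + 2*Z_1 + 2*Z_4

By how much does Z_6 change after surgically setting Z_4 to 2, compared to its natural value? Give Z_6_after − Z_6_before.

-62

Under do(Z_4=2), the mechanism Z_4 = -3*Z_2 + Z_1 + 4 is discarded; Z_4 is fixed at 2.
Z_5 = 3 if Z_4 >= 2 else 0  [with Z_4=2]  = 3
Z_6 = -2*Z_5 + 2*Z_1 + 2*Z_4  [with Z_5=3, Z_1=2, Z_4=2]  = 2
Without intervention: Z_2 = -2*Z_1 - 5  [with Z_1=2]  = -9; Z_4 = -3*Z_2 + Z_1 + 4  [with Z_2=-9, Z_1=2]  = 33; Z_5 = 3 if Z_4 >= 2 else 0  [with Z_4=33]  = 3; Z_6 = -2*Z_5 + 2*Z_1 + 2*Z_4  [with Z_5=3, Z_1=2, Z_4=33]  = 64.
Change = 2 − 64 = -62.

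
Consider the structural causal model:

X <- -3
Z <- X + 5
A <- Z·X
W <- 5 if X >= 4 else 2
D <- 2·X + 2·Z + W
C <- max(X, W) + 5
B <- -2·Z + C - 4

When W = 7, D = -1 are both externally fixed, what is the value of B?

4

Under do(W = 7, D = -1), each intervened variable's structural equation is replaced by its fixed value.
Z = X + 5  [with X=-3]  = 2
C = max(X, W) + 5  [with X=-3, W=7]  = 12
B = -2·Z + C - 4  [with Z=2, C=12]  = 4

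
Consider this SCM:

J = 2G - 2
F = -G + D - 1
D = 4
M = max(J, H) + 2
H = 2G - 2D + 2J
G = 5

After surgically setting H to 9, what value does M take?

11

The intervention breaks the incoming arrows to H: H = 2G - 2D + 2J no longer applies, and H = 9.
J = 2G - 2  [with G=5]  = 8
M = max(J, H) + 2  [with J=8, H=9]  = 11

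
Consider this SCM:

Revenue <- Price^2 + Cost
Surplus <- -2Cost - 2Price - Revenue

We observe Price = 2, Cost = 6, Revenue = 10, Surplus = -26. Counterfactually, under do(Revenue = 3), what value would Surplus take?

-19

The intervention breaks the incoming arrows to Revenue: Revenue <- Price^2 + Cost no longer applies, and Revenue = 3.
Surplus = -2Cost - 2Price - Revenue  [with Cost=6, Price=2, Revenue=3]  = -19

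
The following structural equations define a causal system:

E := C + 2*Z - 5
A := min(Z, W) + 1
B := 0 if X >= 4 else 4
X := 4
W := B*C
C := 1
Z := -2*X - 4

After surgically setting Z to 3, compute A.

1

The intervention breaks the incoming arrows to Z: Z := -2*X - 4 no longer applies, and Z = 3.
B = 0 if X >= 4 else 4  [with X=4]  = 0
W = B*C  [with B=0, C=1]  = 0
A = min(Z, W) + 1  [with Z=3, W=0]  = 1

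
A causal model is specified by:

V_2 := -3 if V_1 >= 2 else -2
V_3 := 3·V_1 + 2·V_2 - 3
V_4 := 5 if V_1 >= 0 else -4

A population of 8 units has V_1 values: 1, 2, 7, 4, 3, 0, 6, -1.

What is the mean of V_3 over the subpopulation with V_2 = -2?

-7

Conditioning on V_2=-2 selects the 3 unit(s) with V_1 ∈ {1, 0, -1}. Their V_3 values: -4, -7, -10. Mean = -7.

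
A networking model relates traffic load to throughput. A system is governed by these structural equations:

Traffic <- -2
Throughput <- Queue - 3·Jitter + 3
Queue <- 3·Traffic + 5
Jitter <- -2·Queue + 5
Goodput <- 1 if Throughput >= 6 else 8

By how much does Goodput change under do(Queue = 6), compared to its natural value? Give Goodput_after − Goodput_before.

do(Queue=6) replaces the equation Queue <- 3·Traffic + 5 with the constant Queue = 6.
Jitter = -2·Queue + 5  [with Queue=6]  = -7
Throughput = Queue - 3·Jitter + 3  [with Queue=6, Jitter=-7]  = 30
Goodput = 1 if Throughput >= 6 else 8  [with Throughput=30]  = 1
Without intervention: Queue = 3·Traffic + 5  [with Traffic=-2]  = -1; Jitter = -2·Queue + 5  [with Queue=-1]  = 7; Throughput = Queue - 3·Jitter + 3  [with Queue=-1, Jitter=7]  = -19; Goodput = 1 if Throughput >= 6 else 8  [with Throughput=-19]  = 8.
Change = 1 − 8 = -7.

-7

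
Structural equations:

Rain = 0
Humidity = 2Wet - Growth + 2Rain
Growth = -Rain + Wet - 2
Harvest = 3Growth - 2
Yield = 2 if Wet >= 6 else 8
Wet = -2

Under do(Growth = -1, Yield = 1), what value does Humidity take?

The joint intervention fixes Growth = -1, Yield = 1, removing each variable's own equation.
Humidity = 2Wet - Growth + 2Rain  [with Wet=-2, Growth=-1, Rain=0]  = -3

-3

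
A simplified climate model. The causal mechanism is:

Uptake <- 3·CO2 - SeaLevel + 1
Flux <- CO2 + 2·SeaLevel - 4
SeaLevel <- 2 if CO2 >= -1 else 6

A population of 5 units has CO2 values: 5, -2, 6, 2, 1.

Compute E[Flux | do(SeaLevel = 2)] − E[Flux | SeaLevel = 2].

-1.1

Under do(SeaLevel=2), SeaLevel's equation is replaced by SeaLevel=2 for every unit. Per-unit Flux: 5, -2, 6, 2, 1. Mean = 2.4.
Observing SeaLevel=2 restricts to units where SeaLevel's equation naturally yields 2: CO2 ∈ {5, 6, 2, 1}. In that subpopulation Flux = 5, 6, 2, 1, mean 3.5.
Difference = 2.4 − 3.5 = -1.1.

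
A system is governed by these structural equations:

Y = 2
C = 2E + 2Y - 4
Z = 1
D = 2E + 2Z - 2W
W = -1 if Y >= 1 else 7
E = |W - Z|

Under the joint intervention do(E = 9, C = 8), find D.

The joint intervention fixes E = 9, C = 8, removing each variable's own equation.
W = -1 if Y >= 1 else 7  [with Y=2]  = -1
D = 2E + 2Z - 2W  [with E=9, Z=1, W=-1]  = 22

22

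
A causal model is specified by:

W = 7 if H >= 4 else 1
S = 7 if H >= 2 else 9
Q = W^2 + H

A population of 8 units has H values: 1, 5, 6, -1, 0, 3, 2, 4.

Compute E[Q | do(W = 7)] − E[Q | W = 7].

-2.5

do(W=7) breaks W's dependence on H. With W=7 fixed, Q across the units is 50, 54, 55, 48, 49, 52, 51, 53, mean 51.5.
Observing W=7 restricts to units where W's equation naturally yields 7: H ∈ {5, 6, 4}. In that subpopulation Q = 54, 55, 53, mean 54.
Difference = 51.5 − 54 = -2.5.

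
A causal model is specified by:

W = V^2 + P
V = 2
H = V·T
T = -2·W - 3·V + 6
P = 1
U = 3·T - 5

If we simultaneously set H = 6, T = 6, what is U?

Setting H = 6, T = 6 by intervention discards those variables' equations.
U = 3·T - 5  [with T=6]  = 13

13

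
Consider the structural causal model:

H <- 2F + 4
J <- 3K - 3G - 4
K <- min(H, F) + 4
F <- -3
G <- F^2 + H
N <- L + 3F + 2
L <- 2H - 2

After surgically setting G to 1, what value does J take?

The intervention breaks the incoming arrows to G: G <- F^2 + H no longer applies, and G = 1.
H = 2F + 4  [with F=-3]  = -2
K = min(H, F) + 4  [with H=-2, F=-3]  = 1
J = 3K - 3G - 4  [with K=1, G=1]  = -4

-4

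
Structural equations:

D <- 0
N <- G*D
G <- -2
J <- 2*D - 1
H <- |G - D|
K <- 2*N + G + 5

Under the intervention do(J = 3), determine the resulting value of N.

do(J=3) replaces the equation J <- 2*D - 1 with the constant J = 3.
N is not downstream of the intervention, so its value is determined by the original equations.
N = G*D  [with G=-2, D=0]  = 0

0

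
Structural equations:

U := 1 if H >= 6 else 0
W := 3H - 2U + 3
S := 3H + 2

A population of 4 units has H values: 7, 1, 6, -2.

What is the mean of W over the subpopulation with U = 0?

1.5

E[W|U=0] averages over only the 2 units with U=0 (H = 1, -2): W = 6, -3, mean 1.5.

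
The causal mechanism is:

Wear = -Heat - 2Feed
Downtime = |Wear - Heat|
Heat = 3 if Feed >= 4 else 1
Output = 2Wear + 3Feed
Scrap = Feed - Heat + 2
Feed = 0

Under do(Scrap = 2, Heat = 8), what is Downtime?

16

The joint intervention fixes Scrap = 2, Heat = 8, removing each variable's own equation.
Wear = -Heat - 2Feed  [with Heat=8, Feed=0]  = -8
Downtime = |Wear - Heat|  [with Wear=-8, Heat=8]  = 16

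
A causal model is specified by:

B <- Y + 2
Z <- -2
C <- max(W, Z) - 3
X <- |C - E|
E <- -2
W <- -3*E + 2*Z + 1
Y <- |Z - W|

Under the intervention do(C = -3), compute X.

Intervening sets C = -3 and removes its equation (C <- max(W, Z) - 3).
X = |C - E|  [with C=-3, E=-2]  = 1

1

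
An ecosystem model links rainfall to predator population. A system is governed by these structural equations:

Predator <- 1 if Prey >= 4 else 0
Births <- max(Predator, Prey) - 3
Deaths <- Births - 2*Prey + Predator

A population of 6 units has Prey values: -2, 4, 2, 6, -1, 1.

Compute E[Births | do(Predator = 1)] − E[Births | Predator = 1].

-2.5

Under do(Predator=1), Predator's equation is replaced by Predator=1 for every unit. Per-unit Births: -2, 1, -1, 3, -2, -2. Mean = -0.5.
E[Births|Predator=1] averages over only the 2 units with Predator=1 (Prey = 4, 6): Births = 1, 3, mean 2.
Difference = -0.5 − 2 = -2.5.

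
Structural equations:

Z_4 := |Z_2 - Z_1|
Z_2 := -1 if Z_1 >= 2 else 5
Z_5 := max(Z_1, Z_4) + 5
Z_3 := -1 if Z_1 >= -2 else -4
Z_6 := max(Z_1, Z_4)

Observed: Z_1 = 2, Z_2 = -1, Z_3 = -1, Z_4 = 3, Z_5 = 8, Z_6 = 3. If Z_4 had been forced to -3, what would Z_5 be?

Intervening sets Z_4 = -3 and removes its equation (Z_4 := |Z_2 - Z_1|).
Z_5 = max(Z_1, Z_4) + 5  [with Z_1=2, Z_4=-3]  = 7

7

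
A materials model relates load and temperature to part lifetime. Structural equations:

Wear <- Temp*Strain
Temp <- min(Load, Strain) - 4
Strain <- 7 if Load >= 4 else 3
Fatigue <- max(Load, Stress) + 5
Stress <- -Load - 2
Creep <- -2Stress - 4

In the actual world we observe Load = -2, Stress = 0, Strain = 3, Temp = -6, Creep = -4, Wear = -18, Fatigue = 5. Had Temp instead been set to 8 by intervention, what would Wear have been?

24

Under do(Temp=8), the mechanism Temp <- min(Load, Strain) - 4 is discarded; Temp is fixed at 8.
Strain = 7 if Load >= 4 else 3  [with Load=-2]  = 3
Wear = Temp*Strain  [with Temp=8, Strain=3]  = 24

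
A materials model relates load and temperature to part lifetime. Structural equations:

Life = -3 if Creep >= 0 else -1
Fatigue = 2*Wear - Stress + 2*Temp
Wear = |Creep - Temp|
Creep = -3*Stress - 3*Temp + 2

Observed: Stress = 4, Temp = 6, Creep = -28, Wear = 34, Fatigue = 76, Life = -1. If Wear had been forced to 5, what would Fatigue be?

Intervening sets Wear = 5 and removes its equation (Wear = |Creep - Temp|).
Fatigue = 2*Wear - Stress + 2*Temp  [with Wear=5, Stress=4, Temp=6]  = 18

18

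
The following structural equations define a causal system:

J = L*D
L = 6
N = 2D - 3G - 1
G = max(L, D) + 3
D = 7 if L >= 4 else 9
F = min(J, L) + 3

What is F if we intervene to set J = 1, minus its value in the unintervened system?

Intervening sets J = 1 and removes its equation (J = L*D).
F = min(J, L) + 3  [with J=1, L=6]  = 4
Without intervention: D = 7 if L >= 4 else 9  [with L=6]  = 7; J = L*D  [with L=6, D=7]  = 42; F = min(J, L) + 3  [with J=42, L=6]  = 9.
Change = 4 − 9 = -5.

-5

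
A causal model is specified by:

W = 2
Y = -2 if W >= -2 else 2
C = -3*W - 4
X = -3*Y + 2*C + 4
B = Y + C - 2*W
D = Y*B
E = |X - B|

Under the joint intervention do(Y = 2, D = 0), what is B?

Setting Y = 2, D = 0 by intervention discards those variables' equations.
C = -3*W - 4  [with W=2]  = -10
B = Y + C - 2*W  [with Y=2, C=-10, W=2]  = -12

-12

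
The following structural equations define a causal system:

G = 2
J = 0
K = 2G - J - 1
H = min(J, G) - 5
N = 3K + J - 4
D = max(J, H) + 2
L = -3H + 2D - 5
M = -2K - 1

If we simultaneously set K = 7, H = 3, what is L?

Under do(K = 7, H = 3), each intervened variable's structural equation is replaced by its fixed value.
D = max(J, H) + 2  [with J=0, H=3]  = 5
L = -3H + 2D - 5  [with H=3, D=5]  = -4

-4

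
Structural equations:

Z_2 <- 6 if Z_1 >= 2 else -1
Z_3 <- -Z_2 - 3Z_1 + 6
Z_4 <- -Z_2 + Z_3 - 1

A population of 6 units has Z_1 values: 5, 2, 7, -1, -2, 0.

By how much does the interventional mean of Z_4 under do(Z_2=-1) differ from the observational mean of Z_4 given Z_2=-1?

Under do(Z_2=-1), Z_2's equation is replaced by Z_2=-1 for every unit. Per-unit Z_4: -8, 1, -14, 10, 13, 7. Mean = 1.5.
Conditioning on Z_2=-1 selects the 3 unit(s) with Z_1 ∈ {-1, -2, 0}. Their Z_4 values: 10, 13, 7. Mean = 10.
Difference = 1.5 − 10 = -8.5.

-8.5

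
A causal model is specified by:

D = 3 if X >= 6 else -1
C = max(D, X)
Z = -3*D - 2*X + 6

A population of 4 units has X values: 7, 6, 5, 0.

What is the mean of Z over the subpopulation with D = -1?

Conditioning on D=-1 selects the 2 unit(s) with X ∈ {5, 0}. Their Z values: -1, 9. Mean = 4.

4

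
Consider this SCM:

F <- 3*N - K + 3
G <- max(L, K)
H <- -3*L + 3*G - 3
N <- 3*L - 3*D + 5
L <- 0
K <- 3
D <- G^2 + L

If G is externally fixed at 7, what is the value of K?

3

Under do(G=7), the mechanism G <- max(L, K) is discarded; G is fixed at 7.
Since K is not a descendant of the intervened variable, it is unaffected.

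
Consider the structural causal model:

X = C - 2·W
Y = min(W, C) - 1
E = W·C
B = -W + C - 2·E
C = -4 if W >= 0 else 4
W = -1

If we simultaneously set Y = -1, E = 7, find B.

Setting Y = -1, E = 7 by intervention discards those variables' equations.
C = -4 if W >= 0 else 4  [with W=-1]  = 4
B = -W + C - 2·E  [with W=-1, C=4, E=7]  = -9

-9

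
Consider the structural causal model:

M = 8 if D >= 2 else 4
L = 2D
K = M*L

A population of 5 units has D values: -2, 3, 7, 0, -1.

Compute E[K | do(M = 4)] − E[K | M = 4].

The intervention sets M=4 in all 5 units regardless of D. Recomputing K per unit gives -16, 24, 56, 0, -8; average 11.2.
E[K|M=4] averages over only the 3 units with M=4 (D = -2, 0, -1): K = -16, 0, -8, mean -8.
Difference = 11.2 − (-8) = 19.2.

19.2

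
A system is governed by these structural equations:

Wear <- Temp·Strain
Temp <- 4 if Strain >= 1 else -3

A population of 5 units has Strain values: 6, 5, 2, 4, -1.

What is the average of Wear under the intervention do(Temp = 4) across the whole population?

12.8

Every unit gets Temp=4 under the intervention. Wear values become 24, 20, 8, 16, -4; E[Wear|do(Temp=4)] = 12.8.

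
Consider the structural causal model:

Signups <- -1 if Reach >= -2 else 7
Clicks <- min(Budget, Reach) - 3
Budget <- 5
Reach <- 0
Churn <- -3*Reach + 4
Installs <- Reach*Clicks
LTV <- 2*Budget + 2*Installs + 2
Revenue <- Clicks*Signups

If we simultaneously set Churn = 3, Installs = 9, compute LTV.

30

Under do(Churn = 3, Installs = 9), each intervened variable's structural equation is replaced by its fixed value.
LTV = 2*Budget + 2*Installs + 2  [with Budget=5, Installs=9]  = 30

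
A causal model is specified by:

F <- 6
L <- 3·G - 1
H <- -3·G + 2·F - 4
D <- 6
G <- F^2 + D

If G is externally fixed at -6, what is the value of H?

The intervention breaks the incoming arrows to G: G <- F^2 + D no longer applies, and G = -6.
H = -3·G + 2·F - 4  [with G=-6, F=6]  = 26

26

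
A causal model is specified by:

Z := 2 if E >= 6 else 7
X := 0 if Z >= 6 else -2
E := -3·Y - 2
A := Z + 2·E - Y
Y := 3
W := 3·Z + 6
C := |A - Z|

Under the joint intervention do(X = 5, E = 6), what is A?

Under do(X = 5, E = 6), each intervened variable's structural equation is replaced by its fixed value.
Z = 2 if E >= 6 else 7  [with E=6]  = 2
A = Z + 2·E - Y  [with Z=2, E=6, Y=3]  = 11

11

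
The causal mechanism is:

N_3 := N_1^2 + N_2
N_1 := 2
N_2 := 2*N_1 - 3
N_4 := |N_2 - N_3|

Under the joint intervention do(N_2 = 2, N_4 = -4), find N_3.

6

The joint intervention fixes N_2 = 2, N_4 = -4, removing each variable's own equation.
N_3 = N_1^2 + N_2  [with N_1=2, N_2=2]  = 6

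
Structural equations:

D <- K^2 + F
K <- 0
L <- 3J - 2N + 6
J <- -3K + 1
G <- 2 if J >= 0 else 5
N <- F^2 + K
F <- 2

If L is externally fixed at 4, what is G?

Intervening sets L = 4 and removes its equation (L <- 3J - 2N + 6).
No directed path runs from L to G, so G keeps its natural value.
J = -3K + 1  [with K=0]  = 1
G = 2 if J >= 0 else 5  [with J=1]  = 2

2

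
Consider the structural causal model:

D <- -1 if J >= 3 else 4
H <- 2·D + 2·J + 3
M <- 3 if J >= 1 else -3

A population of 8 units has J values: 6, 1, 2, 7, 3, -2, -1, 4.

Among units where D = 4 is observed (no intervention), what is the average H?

11

Observing D=4 restricts to units where D's equation naturally yields 4: J ∈ {1, 2, -2, -1}. In that subpopulation H = 13, 15, 7, 9, mean 11.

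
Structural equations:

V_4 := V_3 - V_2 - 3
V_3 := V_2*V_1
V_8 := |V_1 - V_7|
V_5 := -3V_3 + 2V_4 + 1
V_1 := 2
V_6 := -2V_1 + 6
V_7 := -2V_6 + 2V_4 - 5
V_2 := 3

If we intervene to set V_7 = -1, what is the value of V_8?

do(V_7=-1) replaces the equation V_7 := -2V_6 + 2V_4 - 5 with the constant V_7 = -1.
V_8 = |V_1 - V_7|  [with V_1=2, V_7=-1]  = 3

3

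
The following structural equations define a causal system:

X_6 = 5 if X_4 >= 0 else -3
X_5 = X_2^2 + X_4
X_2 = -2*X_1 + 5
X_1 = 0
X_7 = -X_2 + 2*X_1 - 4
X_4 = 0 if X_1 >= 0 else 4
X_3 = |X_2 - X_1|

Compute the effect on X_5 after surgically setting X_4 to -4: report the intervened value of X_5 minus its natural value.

-4

Intervening sets X_4 = -4 and removes its equation (X_4 = 0 if X_1 >= 0 else 4).
X_2 = -2*X_1 + 5  [with X_1=0]  = 5
X_5 = X_2^2 + X_4  [with X_2=5, X_4=-4]  = 21
Without intervention: X_2 = -2*X_1 + 5  [with X_1=0]  = 5; X_4 = 0 if X_1 >= 0 else 4  [with X_1=0]  = 0; X_5 = X_2^2 + X_4  [with X_2=5, X_4=0]  = 25.
Change = 21 − 25 = -4.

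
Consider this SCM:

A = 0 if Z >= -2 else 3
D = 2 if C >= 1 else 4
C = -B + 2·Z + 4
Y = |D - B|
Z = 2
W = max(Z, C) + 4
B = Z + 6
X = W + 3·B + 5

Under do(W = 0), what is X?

29

Under do(W=0), the mechanism W = max(Z, C) + 4 is discarded; W is fixed at 0.
B = Z + 6  [with Z=2]  = 8
X = W + 3·B + 5  [with W=0, B=8]  = 29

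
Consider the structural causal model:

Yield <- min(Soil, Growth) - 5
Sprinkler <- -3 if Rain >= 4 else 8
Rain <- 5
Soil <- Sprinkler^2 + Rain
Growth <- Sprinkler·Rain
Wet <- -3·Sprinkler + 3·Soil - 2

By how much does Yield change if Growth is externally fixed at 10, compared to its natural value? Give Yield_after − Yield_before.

25

The intervention breaks the incoming arrows to Growth: Growth <- Sprinkler·Rain no longer applies, and Growth = 10.
Sprinkler = -3 if Rain >= 4 else 8  [with Rain=5]  = -3
Soil = Sprinkler^2 + Rain  [with Sprinkler=-3, Rain=5]  = 14
Yield = min(Soil, Growth) - 5  [with Soil=14, Growth=10]  = 5
Without intervention: Sprinkler = -3 if Rain >= 4 else 8  [with Rain=5]  = -3; Soil = Sprinkler^2 + Rain  [with Sprinkler=-3, Rain=5]  = 14; Growth = Sprinkler·Rain  [with Sprinkler=-3, Rain=5]  = -15; Yield = min(Soil, Growth) - 5  [with Soil=14, Growth=-15]  = -20.
Change = 5 − (-20) = 25.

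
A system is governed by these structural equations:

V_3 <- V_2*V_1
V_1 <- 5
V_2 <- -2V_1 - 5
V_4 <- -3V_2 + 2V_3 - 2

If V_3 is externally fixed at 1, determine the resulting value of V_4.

45

The intervention breaks the incoming arrows to V_3: V_3 <- V_2*V_1 no longer applies, and V_3 = 1.
V_2 = -2V_1 - 5  [with V_1=5]  = -15
V_4 = -3V_2 + 2V_3 - 2  [with V_2=-15, V_3=1]  = 45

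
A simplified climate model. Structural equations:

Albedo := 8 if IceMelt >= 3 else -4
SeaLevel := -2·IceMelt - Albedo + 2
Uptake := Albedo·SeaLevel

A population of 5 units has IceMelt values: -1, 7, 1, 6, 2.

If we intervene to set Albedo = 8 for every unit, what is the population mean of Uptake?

-96

Every unit gets Albedo=8 under the intervention. Uptake values become -32, -160, -64, -144, -80; E[Uptake|do(Albedo=8)] = -96.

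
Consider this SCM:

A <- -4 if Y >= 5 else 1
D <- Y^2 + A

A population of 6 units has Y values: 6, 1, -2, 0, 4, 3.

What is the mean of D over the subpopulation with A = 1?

7

Conditioning on A=1 selects the 5 unit(s) with Y ∈ {1, -2, 0, 4, 3}. Their D values: 2, 5, 1, 17, 10. Mean = 7.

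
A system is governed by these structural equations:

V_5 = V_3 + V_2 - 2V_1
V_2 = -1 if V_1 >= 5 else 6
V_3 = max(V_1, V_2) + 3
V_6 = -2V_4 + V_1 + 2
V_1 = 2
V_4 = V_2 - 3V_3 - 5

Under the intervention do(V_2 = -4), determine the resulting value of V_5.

do(V_2=-4) replaces the equation V_2 = -1 if V_1 >= 5 else 6 with the constant V_2 = -4.
V_3 = max(V_1, V_2) + 3  [with V_1=2, V_2=-4]  = 5
V_5 = V_3 + V_2 - 2V_1  [with V_3=5, V_2=-4, V_1=2]  = -3

-3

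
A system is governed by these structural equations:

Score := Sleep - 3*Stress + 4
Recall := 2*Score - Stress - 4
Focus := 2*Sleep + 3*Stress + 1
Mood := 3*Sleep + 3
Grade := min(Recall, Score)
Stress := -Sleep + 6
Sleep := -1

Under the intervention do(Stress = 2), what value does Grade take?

Under do(Stress=2), the mechanism Stress := -Sleep + 6 is discarded; Stress is fixed at 2.
Score = Sleep - 3*Stress + 4  [with Sleep=-1, Stress=2]  = -3
Recall = 2*Score - Stress - 4  [with Score=-3, Stress=2]  = -12
Grade = min(Recall, Score)  [with Recall=-12, Score=-3]  = -12

-12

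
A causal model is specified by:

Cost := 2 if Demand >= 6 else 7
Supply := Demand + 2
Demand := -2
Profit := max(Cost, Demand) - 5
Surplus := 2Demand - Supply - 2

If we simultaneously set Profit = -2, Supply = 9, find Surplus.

-15

The joint intervention fixes Profit = -2, Supply = 9, removing each variable's own equation.
Surplus = 2Demand - Supply - 2  [with Demand=-2, Supply=9]  = -15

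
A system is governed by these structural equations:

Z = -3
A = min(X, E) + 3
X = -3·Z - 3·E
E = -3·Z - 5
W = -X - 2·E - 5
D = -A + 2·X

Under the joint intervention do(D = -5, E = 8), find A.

The joint intervention fixes D = -5, E = 8, removing each variable's own equation.
X = -3·Z - 3·E  [with Z=-3, E=8]  = -15
A = min(X, E) + 3  [with X=-15, E=8]  = -12

-12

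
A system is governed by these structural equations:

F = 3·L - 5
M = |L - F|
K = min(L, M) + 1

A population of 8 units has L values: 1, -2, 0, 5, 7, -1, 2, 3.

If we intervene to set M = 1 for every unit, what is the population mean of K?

The intervention sets M=1 in all 8 units regardless of L. Recomputing K per unit gives 2, -1, 1, 2, 2, 0, 2, 2; average 1.25.

1.25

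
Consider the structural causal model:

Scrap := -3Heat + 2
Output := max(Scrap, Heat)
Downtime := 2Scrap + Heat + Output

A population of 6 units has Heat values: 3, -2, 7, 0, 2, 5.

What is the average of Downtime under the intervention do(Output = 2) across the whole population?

The intervention sets Output=2 in all 6 units regardless of Heat. Recomputing Downtime per unit gives -9, 16, -29, 6, -4, -19; average -6.5.

-6.5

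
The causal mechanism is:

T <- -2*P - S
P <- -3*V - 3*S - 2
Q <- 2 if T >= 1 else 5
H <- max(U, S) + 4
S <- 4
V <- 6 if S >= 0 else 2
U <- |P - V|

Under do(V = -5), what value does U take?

Under do(V=-5), the mechanism V <- 6 if S >= 0 else 2 is discarded; V is fixed at -5.
P = -3*V - 3*S - 2  [with V=-5, S=4]  = 1
U = |P - V|  [with P=1, V=-5]  = 6

6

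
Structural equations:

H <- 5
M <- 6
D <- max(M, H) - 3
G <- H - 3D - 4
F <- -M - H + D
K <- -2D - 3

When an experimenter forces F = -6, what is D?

3

do(F=-6) replaces the equation F <- -M - H + D with the constant F = -6.
D is not downstream of the intervention, so its value is determined by the original equations.
D = max(M, H) - 3  [with M=6, H=5]  = 3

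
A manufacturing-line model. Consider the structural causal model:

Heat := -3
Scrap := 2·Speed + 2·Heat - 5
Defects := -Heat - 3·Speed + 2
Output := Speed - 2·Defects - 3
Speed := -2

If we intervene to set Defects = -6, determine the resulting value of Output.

7

do(Defects=-6) replaces the equation Defects := -Heat - 3·Speed + 2 with the constant Defects = -6.
Output = Speed - 2·Defects - 3  [with Speed=-2, Defects=-6]  = 7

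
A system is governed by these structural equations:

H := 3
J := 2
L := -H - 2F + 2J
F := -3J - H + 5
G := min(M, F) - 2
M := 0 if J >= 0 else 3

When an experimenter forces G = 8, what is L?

9

do(G=8) replaces the equation G := min(M, F) - 2 with the constant G = 8.
Since L is not a descendant of the intervened variable, it is unaffected.
F = -3J - H + 5  [with J=2, H=3]  = -4
L = -H - 2F + 2J  [with H=3, F=-4, J=2]  = 9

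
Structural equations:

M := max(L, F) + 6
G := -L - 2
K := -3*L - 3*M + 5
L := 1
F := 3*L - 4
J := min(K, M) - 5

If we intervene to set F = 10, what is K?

-46

do(F=10) replaces the equation F := 3*L - 4 with the constant F = 10.
M = max(L, F) + 6  [with L=1, F=10]  = 16
K = -3*L - 3*M + 5  [with L=1, M=16]  = -46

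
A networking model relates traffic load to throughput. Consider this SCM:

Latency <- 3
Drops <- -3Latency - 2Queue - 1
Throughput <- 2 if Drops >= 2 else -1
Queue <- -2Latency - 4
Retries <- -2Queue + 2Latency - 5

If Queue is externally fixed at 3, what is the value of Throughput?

-1

do(Queue=3) replaces the equation Queue <- -2Latency - 4 with the constant Queue = 3.
Drops = -3Latency - 2Queue - 1  [with Latency=3, Queue=3]  = -16
Throughput = 2 if Drops >= 2 else -1  [with Drops=-16]  = -1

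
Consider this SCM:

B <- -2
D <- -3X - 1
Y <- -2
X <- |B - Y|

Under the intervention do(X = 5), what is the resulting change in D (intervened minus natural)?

The intervention breaks the incoming arrows to X: X <- |B - Y| no longer applies, and X = 5.
D = -3X - 1  [with X=5]  = -16
Without intervention: X = |B - Y|  [with B=-2, Y=-2]  = 0; D = -3X - 1  [with X=0]  = -1.
Change = -16 − (-1) = -15.

-15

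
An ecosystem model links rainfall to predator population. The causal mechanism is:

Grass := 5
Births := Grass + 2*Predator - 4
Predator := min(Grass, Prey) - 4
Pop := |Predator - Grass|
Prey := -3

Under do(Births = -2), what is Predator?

-7

Under do(Births=-2), the mechanism Births := Grass + 2*Predator - 4 is discarded; Births is fixed at -2.
Since Predator is not a descendant of the intervened variable, it is unaffected.
Predator = min(Grass, Prey) - 4  [with Grass=5, Prey=-3]  = -7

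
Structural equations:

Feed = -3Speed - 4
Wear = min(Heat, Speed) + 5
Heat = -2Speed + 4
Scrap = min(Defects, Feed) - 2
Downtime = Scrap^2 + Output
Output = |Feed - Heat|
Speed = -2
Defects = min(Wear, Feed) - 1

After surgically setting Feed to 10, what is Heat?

The intervention breaks the incoming arrows to Feed: Feed = -3Speed - 4 no longer applies, and Feed = 10.
Since Heat is not a descendant of the intervened variable, it is unaffected.
Heat = -2Speed + 4  [with Speed=-2]  = 8

8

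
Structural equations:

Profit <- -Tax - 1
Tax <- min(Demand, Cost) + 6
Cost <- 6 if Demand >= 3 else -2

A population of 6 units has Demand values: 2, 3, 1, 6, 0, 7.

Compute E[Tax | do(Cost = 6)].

The intervention sets Cost=6 in all 6 units regardless of Demand. Recomputing Tax per unit gives 8, 9, 7, 12, 6, 12; average 9.

9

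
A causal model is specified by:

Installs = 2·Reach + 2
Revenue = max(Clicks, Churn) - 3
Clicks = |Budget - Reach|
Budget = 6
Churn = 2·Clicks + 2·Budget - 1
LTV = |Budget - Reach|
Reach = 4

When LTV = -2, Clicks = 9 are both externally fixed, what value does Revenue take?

Setting LTV = -2, Clicks = 9 by intervention discards those variables' equations.
Churn = 2·Clicks + 2·Budget - 1  [with Clicks=9, Budget=6]  = 29
Revenue = max(Clicks, Churn) - 3  [with Clicks=9, Churn=29]  = 26

26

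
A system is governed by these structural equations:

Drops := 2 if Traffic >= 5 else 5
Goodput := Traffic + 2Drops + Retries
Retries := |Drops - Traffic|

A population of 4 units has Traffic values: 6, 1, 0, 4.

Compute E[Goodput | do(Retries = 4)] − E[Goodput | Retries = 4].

0.75

do(Retries=4) breaks Retries's dependence on Traffic. With Retries=4 fixed, Goodput across the units is 14, 15, 14, 18, mean 15.25.
Observing Retries=4 restricts to units where Retries's equation naturally yields 4: Traffic ∈ {6, 1}. In that subpopulation Goodput = 14, 15, mean 14.5.
Difference = 15.25 − 14.5 = 0.75.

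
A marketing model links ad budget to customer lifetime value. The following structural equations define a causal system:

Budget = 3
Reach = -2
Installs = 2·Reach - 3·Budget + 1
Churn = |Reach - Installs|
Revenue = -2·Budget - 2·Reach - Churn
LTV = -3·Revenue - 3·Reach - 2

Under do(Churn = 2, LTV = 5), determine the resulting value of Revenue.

-4

Setting Churn = 2, LTV = 5 by intervention discards those variables' equations.
Revenue = -2·Budget - 2·Reach - Churn  [with Budget=3, Reach=-2, Churn=2]  = -4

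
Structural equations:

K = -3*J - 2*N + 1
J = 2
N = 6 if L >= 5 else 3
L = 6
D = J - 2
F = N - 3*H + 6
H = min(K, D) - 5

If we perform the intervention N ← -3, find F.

18

The intervention breaks the incoming arrows to N: N = 6 if L >= 5 else 3 no longer applies, and N = -3.
D = J - 2  [with J=2]  = 0
K = -3*J - 2*N + 1  [with J=2, N=-3]  = 1
H = min(K, D) - 5  [with K=1, D=0]  = -5
F = N - 3*H + 6  [with N=-3, H=-5]  = 18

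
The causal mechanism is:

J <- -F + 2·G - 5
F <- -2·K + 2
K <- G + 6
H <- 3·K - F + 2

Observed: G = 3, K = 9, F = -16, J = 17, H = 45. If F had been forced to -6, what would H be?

do(F=-6) replaces the equation F <- -2·K + 2 with the constant F = -6.
K = G + 6  [with G=3]  = 9
H = 3·K - F + 2  [with K=9, F=-6]  = 35

35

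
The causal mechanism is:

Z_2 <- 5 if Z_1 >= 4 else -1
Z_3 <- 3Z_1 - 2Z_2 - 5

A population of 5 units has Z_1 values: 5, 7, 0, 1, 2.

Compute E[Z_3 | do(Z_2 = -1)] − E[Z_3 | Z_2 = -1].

The intervention sets Z_2=-1 in all 5 units regardless of Z_1. Recomputing Z_3 per unit gives 12, 18, -3, 0, 3; average 6.
Conditioning on Z_2=-1 selects the 3 unit(s) with Z_1 ∈ {0, 1, 2}. Their Z_3 values: -3, 0, 3. Mean = 0.
Difference = 6 − 0 = 6.

6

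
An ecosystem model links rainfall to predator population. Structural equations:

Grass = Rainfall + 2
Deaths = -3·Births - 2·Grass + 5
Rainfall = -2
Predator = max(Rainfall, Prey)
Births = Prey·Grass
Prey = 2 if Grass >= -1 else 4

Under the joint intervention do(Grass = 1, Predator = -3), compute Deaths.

The joint intervention fixes Grass = 1, Predator = -3, removing each variable's own equation.
Prey = 2 if Grass >= -1 else 4  [with Grass=1]  = 2
Births = Prey·Grass  [with Prey=2, Grass=1]  = 2
Deaths = -3·Births - 2·Grass + 5  [with Births=2, Grass=1]  = -3

-3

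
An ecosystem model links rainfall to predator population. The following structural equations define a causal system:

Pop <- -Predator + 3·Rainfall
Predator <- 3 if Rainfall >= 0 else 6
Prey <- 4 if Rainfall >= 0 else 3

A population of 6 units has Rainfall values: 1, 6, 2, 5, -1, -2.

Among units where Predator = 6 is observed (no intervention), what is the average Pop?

-10.5

Conditioning on Predator=6 selects the 2 unit(s) with Rainfall ∈ {-1, -2}. Their Pop values: -9, -12. Mean = -10.5.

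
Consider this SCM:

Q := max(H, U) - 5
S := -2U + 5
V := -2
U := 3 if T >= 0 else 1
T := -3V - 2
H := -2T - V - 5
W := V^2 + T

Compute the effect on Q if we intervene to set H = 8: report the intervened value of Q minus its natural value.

5

Under do(H=8), the mechanism H := -2T - V - 5 is discarded; H is fixed at 8.
T = -3V - 2  [with V=-2]  = 4
U = 3 if T >= 0 else 1  [with T=4]  = 3
Q = max(H, U) - 5  [with H=8, U=3]  = 3
Without intervention: T = -3V - 2  [with V=-2]  = 4; U = 3 if T >= 0 else 1  [with T=4]  = 3; H = -2T - V - 5  [with T=4, V=-2]  = -11; Q = max(H, U) - 5  [with H=-11, U=3]  = -2.
Change = 3 − (-2) = 5.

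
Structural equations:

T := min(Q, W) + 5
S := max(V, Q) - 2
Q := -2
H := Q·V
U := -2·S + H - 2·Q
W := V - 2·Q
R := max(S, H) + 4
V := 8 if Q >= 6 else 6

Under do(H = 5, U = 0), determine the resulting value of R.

The joint intervention fixes H = 5, U = 0, removing each variable's own equation.
V = 8 if Q >= 6 else 6  [with Q=-2]  = 6
S = max(V, Q) - 2  [with V=6, Q=-2]  = 4
R = max(S, H) + 4  [with S=4, H=5]  = 9

9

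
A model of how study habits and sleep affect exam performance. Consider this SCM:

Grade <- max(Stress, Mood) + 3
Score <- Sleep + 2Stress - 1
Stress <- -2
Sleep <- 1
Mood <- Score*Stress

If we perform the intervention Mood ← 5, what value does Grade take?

8

Intervening sets Mood = 5 and removes its equation (Mood <- Score*Stress).
Grade = max(Stress, Mood) + 3  [with Stress=-2, Mood=5]  = 8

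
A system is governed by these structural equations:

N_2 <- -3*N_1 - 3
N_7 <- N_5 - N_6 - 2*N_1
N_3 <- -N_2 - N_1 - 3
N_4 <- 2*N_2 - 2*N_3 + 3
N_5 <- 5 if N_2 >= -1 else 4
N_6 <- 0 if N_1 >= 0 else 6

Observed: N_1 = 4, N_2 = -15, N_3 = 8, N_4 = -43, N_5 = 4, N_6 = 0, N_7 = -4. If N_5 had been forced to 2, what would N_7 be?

-6

Under do(N_5=2), the mechanism N_5 <- 5 if N_2 >= -1 else 4 is discarded; N_5 is fixed at 2.
N_6 = 0 if N_1 >= 0 else 6  [with N_1=4]  = 0
N_7 = N_5 - N_6 - 2*N_1  [with N_5=2, N_6=0, N_1=4]  = -6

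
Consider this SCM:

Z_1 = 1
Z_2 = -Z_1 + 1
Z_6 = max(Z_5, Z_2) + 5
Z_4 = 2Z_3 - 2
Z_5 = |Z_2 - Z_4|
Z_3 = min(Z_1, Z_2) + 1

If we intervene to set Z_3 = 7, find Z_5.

12

do(Z_3=7) replaces the equation Z_3 = min(Z_1, Z_2) + 1 with the constant Z_3 = 7.
Z_2 = -Z_1 + 1  [with Z_1=1]  = 0
Z_4 = 2Z_3 - 2  [with Z_3=7]  = 12
Z_5 = |Z_2 - Z_4|  [with Z_2=0, Z_4=12]  = 12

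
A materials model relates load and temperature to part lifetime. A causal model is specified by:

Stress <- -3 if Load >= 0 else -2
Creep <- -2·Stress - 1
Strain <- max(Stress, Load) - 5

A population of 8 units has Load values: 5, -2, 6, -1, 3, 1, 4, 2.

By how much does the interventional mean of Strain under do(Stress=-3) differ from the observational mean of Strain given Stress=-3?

Every unit gets Stress=-3 under the intervention. Strain values become 0, -7, 1, -6, -2, -4, -1, -3; E[Strain|do(Stress=-3)] = -2.75.
Conditioning on Stress=-3 selects the 6 unit(s) with Load ∈ {5, 6, 3, 1, 4, 2}. Their Strain values: 0, 1, -2, -4, -1, -3. Mean = -1.5.
Difference = -2.75 − (-1.5) = -1.25.

-1.25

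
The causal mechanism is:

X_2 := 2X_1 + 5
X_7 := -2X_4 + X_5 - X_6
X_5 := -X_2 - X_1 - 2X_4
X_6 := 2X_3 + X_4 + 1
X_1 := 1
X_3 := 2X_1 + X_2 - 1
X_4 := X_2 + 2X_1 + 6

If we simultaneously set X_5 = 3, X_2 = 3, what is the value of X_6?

The joint intervention fixes X_5 = 3, X_2 = 3, removing each variable's own equation.
X_3 = 2X_1 + X_2 - 1  [with X_1=1, X_2=3]  = 4
X_4 = X_2 + 2X_1 + 6  [with X_2=3, X_1=1]  = 11
X_6 = 2X_3 + X_4 + 1  [with X_3=4, X_4=11]  = 20

20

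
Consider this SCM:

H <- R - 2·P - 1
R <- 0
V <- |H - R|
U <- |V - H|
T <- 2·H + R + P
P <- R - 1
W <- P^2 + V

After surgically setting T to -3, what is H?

1

Under do(T=-3), the mechanism T <- 2·H + R + P is discarded; T is fixed at -3.
Since H is not a descendant of the intervened variable, it is unaffected.
P = R - 1  [with R=0]  = -1
H = R - 2·P - 1  [with R=0, P=-1]  = 1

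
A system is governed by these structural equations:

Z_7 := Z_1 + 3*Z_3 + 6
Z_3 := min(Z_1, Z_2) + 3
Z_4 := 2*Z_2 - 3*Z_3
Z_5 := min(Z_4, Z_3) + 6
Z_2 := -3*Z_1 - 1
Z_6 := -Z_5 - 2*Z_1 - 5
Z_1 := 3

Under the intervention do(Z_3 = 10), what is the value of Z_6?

33

The intervention breaks the incoming arrows to Z_3: Z_3 := min(Z_1, Z_2) + 3 no longer applies, and Z_3 = 10.
Z_2 = -3*Z_1 - 1  [with Z_1=3]  = -10
Z_4 = 2*Z_2 - 3*Z_3  [with Z_2=-10, Z_3=10]  = -50
Z_5 = min(Z_4, Z_3) + 6  [with Z_4=-50, Z_3=10]  = -44
Z_6 = -Z_5 - 2*Z_1 - 5  [with Z_5=-44, Z_1=3]  = 33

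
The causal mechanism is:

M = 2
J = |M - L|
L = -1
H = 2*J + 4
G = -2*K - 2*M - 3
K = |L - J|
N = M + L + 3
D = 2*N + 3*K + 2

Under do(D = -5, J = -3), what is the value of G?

-11

Under do(D = -5, J = -3), each intervened variable's structural equation is replaced by its fixed value.
K = |L - J|  [with L=-1, J=-3]  = 2
G = -2*K - 2*M - 3  [with K=2, M=2]  = -11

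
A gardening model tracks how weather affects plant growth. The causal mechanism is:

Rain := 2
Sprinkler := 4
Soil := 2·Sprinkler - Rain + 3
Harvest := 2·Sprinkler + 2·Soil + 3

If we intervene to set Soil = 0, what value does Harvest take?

The intervention breaks the incoming arrows to Soil: Soil := 2·Sprinkler - Rain + 3 no longer applies, and Soil = 0.
Harvest = 2·Sprinkler + 2·Soil + 3  [with Sprinkler=4, Soil=0]  = 11

11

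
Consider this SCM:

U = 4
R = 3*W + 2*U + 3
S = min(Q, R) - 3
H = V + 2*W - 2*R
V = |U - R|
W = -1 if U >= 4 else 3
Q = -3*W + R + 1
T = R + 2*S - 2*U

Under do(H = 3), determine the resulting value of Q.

12

do(H=3) replaces the equation H = V + 2*W - 2*R with the constant H = 3.
Since Q is not a descendant of the intervened variable, it is unaffected.
W = -1 if U >= 4 else 3  [with U=4]  = -1
R = 3*W + 2*U + 3  [with W=-1, U=4]  = 8
Q = -3*W + R + 1  [with W=-1, R=8]  = 12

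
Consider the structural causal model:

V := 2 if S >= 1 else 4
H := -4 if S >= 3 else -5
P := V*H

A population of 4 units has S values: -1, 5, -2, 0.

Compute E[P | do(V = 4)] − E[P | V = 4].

1

Every unit gets V=4 under the intervention. P values become -20, -16, -20, -20; E[P|do(V=4)] = -19.
Observing V=4 restricts to units where V's equation naturally yields 4: S ∈ {-1, -2, 0}. In that subpopulation P = -20, -20, -20, mean -20.
Difference = -19 − (-20) = 1.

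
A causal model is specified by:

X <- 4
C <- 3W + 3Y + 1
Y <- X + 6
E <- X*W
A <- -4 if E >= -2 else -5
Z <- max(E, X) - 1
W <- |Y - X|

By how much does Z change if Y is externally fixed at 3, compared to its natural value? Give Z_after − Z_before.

Under do(Y=3), the mechanism Y <- X + 6 is discarded; Y is fixed at 3.
W = |Y - X|  [with Y=3, X=4]  = 1
E = X*W  [with X=4, W=1]  = 4
Z = max(E, X) - 1  [with E=4, X=4]  = 3
Without intervention: Y = X + 6  [with X=4]  = 10; W = |Y - X|  [with Y=10, X=4]  = 6; E = X*W  [with X=4, W=6]  = 24; Z = max(E, X) - 1  [with E=24, X=4]  = 23.
Change = 3 − 23 = -20.

-20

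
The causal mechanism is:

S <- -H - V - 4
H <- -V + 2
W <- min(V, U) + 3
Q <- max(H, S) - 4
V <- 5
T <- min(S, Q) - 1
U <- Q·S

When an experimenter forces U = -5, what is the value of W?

Intervening sets U = -5 and removes its equation (U <- Q·S).
W = min(V, U) + 3  [with V=5, U=-5]  = -2

-2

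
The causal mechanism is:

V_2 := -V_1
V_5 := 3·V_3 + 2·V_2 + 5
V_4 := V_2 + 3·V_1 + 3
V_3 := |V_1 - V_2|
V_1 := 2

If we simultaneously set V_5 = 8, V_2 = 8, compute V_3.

Setting V_5 = 8, V_2 = 8 by intervention discards those variables' equations.
V_3 = |V_1 - V_2|  [with V_1=2, V_2=8]  = 6

6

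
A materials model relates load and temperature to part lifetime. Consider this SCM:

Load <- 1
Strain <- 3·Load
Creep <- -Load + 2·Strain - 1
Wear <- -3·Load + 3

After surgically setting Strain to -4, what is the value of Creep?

-10

The intervention breaks the incoming arrows to Strain: Strain <- 3·Load no longer applies, and Strain = -4.
Creep = -Load + 2·Strain - 1  [with Load=1, Strain=-4]  = -10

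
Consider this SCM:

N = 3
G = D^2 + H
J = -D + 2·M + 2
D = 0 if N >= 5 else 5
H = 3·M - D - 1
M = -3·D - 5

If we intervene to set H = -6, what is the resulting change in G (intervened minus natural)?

60

The intervention breaks the incoming arrows to H: H = 3·M - D - 1 no longer applies, and H = -6.
D = 0 if N >= 5 else 5  [with N=3]  = 5
G = D^2 + H  [with D=5, H=-6]  = 19
Without intervention: D = 0 if N >= 5 else 5  [with N=3]  = 5; M = -3·D - 5  [with D=5]  = -20; H = 3·M - D - 1  [with M=-20, D=5]  = -66; G = D^2 + H  [with D=5, H=-66]  = -41.
Change = 19 − (-41) = 60.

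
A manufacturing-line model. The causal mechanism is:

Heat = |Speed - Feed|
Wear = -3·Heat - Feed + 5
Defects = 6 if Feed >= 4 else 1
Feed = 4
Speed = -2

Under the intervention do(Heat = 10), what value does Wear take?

-29

The intervention breaks the incoming arrows to Heat: Heat = |Speed - Feed| no longer applies, and Heat = 10.
Wear = -3·Heat - Feed + 5  [with Heat=10, Feed=4]  = -29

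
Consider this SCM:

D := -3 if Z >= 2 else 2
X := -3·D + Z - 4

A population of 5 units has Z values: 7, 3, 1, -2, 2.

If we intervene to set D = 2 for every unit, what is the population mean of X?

-7.8

The intervention sets D=2 in all 5 units regardless of Z. Recomputing X per unit gives -3, -7, -9, -12, -8; average -7.8.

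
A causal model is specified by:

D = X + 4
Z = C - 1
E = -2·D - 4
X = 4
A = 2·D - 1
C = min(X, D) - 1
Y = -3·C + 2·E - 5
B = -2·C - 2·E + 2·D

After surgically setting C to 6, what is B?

do(C=6) replaces the equation C = min(X, D) - 1 with the constant C = 6.
D = X + 4  [with X=4]  = 8
E = -2·D - 4  [with D=8]  = -20
B = -2·C - 2·E + 2·D  [with C=6, E=-20, D=8]  = 44

44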